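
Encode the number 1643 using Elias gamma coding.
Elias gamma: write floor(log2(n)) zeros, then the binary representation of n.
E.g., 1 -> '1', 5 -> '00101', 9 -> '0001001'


num_bits = floor(log2(1643)) + 1 = 11
leading_zeros = num_bits - 1 = 10
binary(1643) = 11001101011

Elias gamma(1643) = '0000000000' + '11001101011' = 000000000011001101011 (21 bits)


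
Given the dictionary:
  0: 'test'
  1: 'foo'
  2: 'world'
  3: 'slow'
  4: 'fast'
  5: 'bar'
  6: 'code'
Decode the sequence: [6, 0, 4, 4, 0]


Look up each index in the dictionary:
  6 -> 'code'
  0 -> 'test'
  4 -> 'fast'
  4 -> 'fast'
  0 -> 'test'

Decoded: "code test fast fast test"


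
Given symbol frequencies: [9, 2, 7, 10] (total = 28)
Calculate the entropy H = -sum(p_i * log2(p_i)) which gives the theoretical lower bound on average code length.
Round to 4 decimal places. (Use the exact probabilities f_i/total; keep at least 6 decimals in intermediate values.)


Per-symbol terms -p_i * log2(p_i) with p_i = f_i/28:
  p = 9/28 = 0.321429: log2(p) = -1.637430, -p*log2(p) = 0.526317
  p = 2/28 = 0.071429: log2(p) = -3.807355, -p*log2(p) = 0.271954
  p = 7/28 = 0.250000: log2(p) = -2.000000, -p*log2(p) = 0.500000
  p = 10/28 = 0.357143: log2(p) = -1.485427, -p*log2(p) = 0.530510
H = 0.526317 + 0.271954 + 0.500000 + 0.530510 = 1.828781

H = 1.8288 bits/symbol


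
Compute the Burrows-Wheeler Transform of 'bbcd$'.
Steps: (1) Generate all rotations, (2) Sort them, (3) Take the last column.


Rotations (sorted):
  0: $bbcd -> last char: d
  1: bbcd$ -> last char: $
  2: bcd$b -> last char: b
  3: cd$bb -> last char: b
  4: d$bbc -> last char: c


BWT = d$bbc


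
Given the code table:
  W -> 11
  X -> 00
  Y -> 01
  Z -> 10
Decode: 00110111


Decoding:
00 -> X
11 -> W
01 -> Y
11 -> W


Result: XWYW


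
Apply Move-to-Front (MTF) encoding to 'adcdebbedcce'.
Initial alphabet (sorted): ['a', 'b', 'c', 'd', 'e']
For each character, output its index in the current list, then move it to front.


MTF encoding:
'a': index 0 in ['a', 'b', 'c', 'd', 'e'] -> ['a', 'b', 'c', 'd', 'e']
'd': index 3 in ['a', 'b', 'c', 'd', 'e'] -> ['d', 'a', 'b', 'c', 'e']
'c': index 3 in ['d', 'a', 'b', 'c', 'e'] -> ['c', 'd', 'a', 'b', 'e']
'd': index 1 in ['c', 'd', 'a', 'b', 'e'] -> ['d', 'c', 'a', 'b', 'e']
'e': index 4 in ['d', 'c', 'a', 'b', 'e'] -> ['e', 'd', 'c', 'a', 'b']
'b': index 4 in ['e', 'd', 'c', 'a', 'b'] -> ['b', 'e', 'd', 'c', 'a']
'b': index 0 in ['b', 'e', 'd', 'c', 'a'] -> ['b', 'e', 'd', 'c', 'a']
'e': index 1 in ['b', 'e', 'd', 'c', 'a'] -> ['e', 'b', 'd', 'c', 'a']
'd': index 2 in ['e', 'b', 'd', 'c', 'a'] -> ['d', 'e', 'b', 'c', 'a']
'c': index 3 in ['d', 'e', 'b', 'c', 'a'] -> ['c', 'd', 'e', 'b', 'a']
'c': index 0 in ['c', 'd', 'e', 'b', 'a'] -> ['c', 'd', 'e', 'b', 'a']
'e': index 2 in ['c', 'd', 'e', 'b', 'a'] -> ['e', 'c', 'd', 'b', 'a']


Output: [0, 3, 3, 1, 4, 4, 0, 1, 2, 3, 0, 2]


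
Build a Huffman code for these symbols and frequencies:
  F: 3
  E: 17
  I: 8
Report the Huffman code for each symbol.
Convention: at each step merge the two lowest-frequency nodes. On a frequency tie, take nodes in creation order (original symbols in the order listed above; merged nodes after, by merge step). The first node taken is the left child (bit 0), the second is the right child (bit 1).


Huffman tree construction:
Step 1: Merge F(3) + I(8) = 11
Step 2: Merge (F+I)(11) + E(17) = 28
Read each symbol's code off the tree from the root (left child = 0, right child = 1).

Codes:
  F: 00 (length 2)
  E: 1 (length 1)
  I: 01 (length 2)
Average code length: 39/28 = 1.3929 bits/symbol


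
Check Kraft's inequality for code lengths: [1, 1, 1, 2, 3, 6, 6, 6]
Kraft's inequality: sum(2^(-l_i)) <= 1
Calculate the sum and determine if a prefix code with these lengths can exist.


Sum = 2^(-1) + 2^(-1) + 2^(-1) + 2^(-2) + 2^(-3) + 2^(-6) + 2^(-6) + 2^(-6)
    = 0.5 + 0.5 + 0.5 + 0.25 + 0.125 + 0.015625 + 0.015625 + 0.015625
    = 123/64 = 1.921875
Since 1.921875 > 1, Kraft's inequality is NOT satisfied.
A prefix code with these lengths CANNOT exist.

Kraft sum = 1.921875. Not satisfied.


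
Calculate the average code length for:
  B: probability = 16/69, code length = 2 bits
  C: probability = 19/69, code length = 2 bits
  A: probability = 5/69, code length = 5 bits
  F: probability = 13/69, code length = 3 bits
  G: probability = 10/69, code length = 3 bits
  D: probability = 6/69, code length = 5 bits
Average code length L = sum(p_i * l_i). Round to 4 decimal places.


Weighted contributions p_i * l_i:
  B: (16/69) * 2 = 32/69
  C: (19/69) * 2 = 38/69
  A: (5/69) * 5 = 25/69
  F: (13/69) * 3 = 39/69
  G: (10/69) * 3 = 30/69
  D: (6/69) * 5 = 30/69
Sum = (32 + 38 + 25 + 39 + 30 + 30)/69 = 194/69

L = 194/69 = 2.8116 bits/symbol


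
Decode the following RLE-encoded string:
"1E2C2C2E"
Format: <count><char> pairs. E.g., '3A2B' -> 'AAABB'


Expanding each <count><char> pair:
  1E -> 'E'
  2C -> 'CC'
  2C -> 'CC'
  2E -> 'EE'

Decoded = ECCCCEE


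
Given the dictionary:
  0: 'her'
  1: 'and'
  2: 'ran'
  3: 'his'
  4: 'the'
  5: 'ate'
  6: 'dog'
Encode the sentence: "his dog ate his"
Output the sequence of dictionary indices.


Look up each word in the dictionary:
  'his' -> 3
  'dog' -> 6
  'ate' -> 5
  'his' -> 3

Encoded: [3, 6, 5, 3]


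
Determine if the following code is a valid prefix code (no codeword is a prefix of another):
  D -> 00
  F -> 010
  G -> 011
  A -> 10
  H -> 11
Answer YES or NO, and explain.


Checking each pair (does one codeword prefix another?):
  D='00' vs F='010': no prefix
  D='00' vs G='011': no prefix
  D='00' vs A='10': no prefix
  D='00' vs H='11': no prefix
  F='010' vs D='00': no prefix
  F='010' vs G='011': no prefix
  F='010' vs A='10': no prefix
  F='010' vs H='11': no prefix
  G='011' vs D='00': no prefix
  G='011' vs F='010': no prefix
  G='011' vs A='10': no prefix
  G='011' vs H='11': no prefix
  A='10' vs D='00': no prefix
  A='10' vs F='010': no prefix
  A='10' vs G='011': no prefix
  A='10' vs H='11': no prefix
  H='11' vs D='00': no prefix
  H='11' vs F='010': no prefix
  H='11' vs G='011': no prefix
  H='11' vs A='10': no prefix
No violation found over all pairs.

YES -- this is a valid prefix code. No codeword is a prefix of any other codeword.


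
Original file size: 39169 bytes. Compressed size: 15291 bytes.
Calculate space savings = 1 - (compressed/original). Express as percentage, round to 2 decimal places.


ratio = compressed/original = 15291/39169 = 0.390385
savings = 1 - ratio = 1 - 0.390385 = 0.609615
as a percentage: 0.609615 * 100 = 60.96%

Space savings = 1 - 15291/39169 = 60.96%


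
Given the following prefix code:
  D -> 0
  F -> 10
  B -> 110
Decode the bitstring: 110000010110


Decoding step by step:
Bits 110 -> B
Bits 0 -> D
Bits 0 -> D
Bits 0 -> D
Bits 0 -> D
Bits 10 -> F
Bits 110 -> B


Decoded message: BDDDDFB


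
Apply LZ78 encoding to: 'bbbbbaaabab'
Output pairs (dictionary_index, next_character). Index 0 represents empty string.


LZ78 encoding steps:
Dictionary: {0: ''}
Step 1: w='' (idx 0), next='b' -> output (0, 'b'), add 'b' as idx 1
Step 2: w='b' (idx 1), next='b' -> output (1, 'b'), add 'bb' as idx 2
Step 3: w='bb' (idx 2), next='a' -> output (2, 'a'), add 'bba' as idx 3
Step 4: w='' (idx 0), next='a' -> output (0, 'a'), add 'a' as idx 4
Step 5: w='a' (idx 4), next='b' -> output (4, 'b'), add 'ab' as idx 5
Step 6: w='ab' (idx 5), end of input -> output (5, '')


Encoded: [(0, 'b'), (1, 'b'), (2, 'a'), (0, 'a'), (4, 'b'), (5, '')]


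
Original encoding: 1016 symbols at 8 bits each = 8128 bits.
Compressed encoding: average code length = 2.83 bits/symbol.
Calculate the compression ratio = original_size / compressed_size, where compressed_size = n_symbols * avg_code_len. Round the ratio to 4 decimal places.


original_size = n_symbols * orig_bits = 1016 * 8 = 8128 bits
compressed_size = n_symbols * avg_code_len = 1016 * 2.83 = 2875.28 bits
ratio = original_size / compressed_size = 8128 / 2875.28 = 2.8269

Compression ratio = 2.8269


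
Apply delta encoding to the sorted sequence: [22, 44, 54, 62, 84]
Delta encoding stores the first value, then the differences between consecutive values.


First value: 22
Deltas:
  44 - 22 = 22
  54 - 44 = 10
  62 - 54 = 8
  84 - 62 = 22


Delta encoded: [22, 22, 10, 8, 22]


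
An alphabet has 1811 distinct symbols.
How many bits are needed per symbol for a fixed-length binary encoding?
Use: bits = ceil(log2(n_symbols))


log2(1811) = 10.8226
Bracket: 2^10 = 1024 < 1811 <= 2^11 = 2048
So ceil(log2(1811)) = 11

bits = ceil(log2(1811)) = ceil(10.8226) = 11 bits


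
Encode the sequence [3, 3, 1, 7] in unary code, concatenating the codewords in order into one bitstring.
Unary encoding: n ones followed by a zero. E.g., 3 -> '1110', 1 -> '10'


Encode each number as n ones followed by a terminating 0:
  3 -> 1110 (4 bits)
  3 -> 1110 (4 bits)
  1 -> 10 (2 bits)
  7 -> 11111110 (8 bits)
Total length = 4 + 4 + 2 + 8 = 18 bits.

Unary([3, 3, 1, 7]) = 111011101011111110 (18 bits)


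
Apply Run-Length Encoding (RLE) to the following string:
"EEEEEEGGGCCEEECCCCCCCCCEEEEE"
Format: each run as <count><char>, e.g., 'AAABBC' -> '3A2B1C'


Scanning runs left to right:
  i=0: run of 'E' x 6 -> '6E'
  i=6: run of 'G' x 3 -> '3G'
  i=9: run of 'C' x 2 -> '2C'
  i=11: run of 'E' x 3 -> '3E'
  i=14: run of 'C' x 9 -> '9C'
  i=23: run of 'E' x 5 -> '5E'

RLE = 6E3G2C3E9C5E


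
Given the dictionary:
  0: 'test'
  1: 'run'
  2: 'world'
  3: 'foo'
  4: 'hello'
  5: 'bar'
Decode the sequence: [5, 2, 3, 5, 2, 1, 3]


Look up each index in the dictionary:
  5 -> 'bar'
  2 -> 'world'
  3 -> 'foo'
  5 -> 'bar'
  2 -> 'world'
  1 -> 'run'
  3 -> 'foo'

Decoded: "bar world foo bar world run foo"


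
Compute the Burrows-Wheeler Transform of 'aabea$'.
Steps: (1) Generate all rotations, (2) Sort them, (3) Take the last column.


Rotations (sorted):
  0: $aabea -> last char: a
  1: a$aabe -> last char: e
  2: aabea$ -> last char: $
  3: abea$a -> last char: a
  4: bea$aa -> last char: a
  5: ea$aab -> last char: b


BWT = ae$aab


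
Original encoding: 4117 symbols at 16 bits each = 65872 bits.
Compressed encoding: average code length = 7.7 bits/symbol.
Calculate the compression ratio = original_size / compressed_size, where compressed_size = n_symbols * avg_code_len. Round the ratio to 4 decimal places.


original_size = n_symbols * orig_bits = 4117 * 16 = 65872 bits
compressed_size = n_symbols * avg_code_len = 4117 * 7.7 = 31700.9 bits
ratio = original_size / compressed_size = 65872 / 31700.9 = 2.0779

Compression ratio = 2.0779


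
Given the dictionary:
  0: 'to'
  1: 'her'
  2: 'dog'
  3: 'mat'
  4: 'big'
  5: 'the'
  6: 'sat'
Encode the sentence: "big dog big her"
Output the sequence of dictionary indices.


Look up each word in the dictionary:
  'big' -> 4
  'dog' -> 2
  'big' -> 4
  'her' -> 1

Encoded: [4, 2, 4, 1]


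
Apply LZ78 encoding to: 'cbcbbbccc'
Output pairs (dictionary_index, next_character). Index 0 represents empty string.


LZ78 encoding steps:
Dictionary: {0: ''}
Step 1: w='' (idx 0), next='c' -> output (0, 'c'), add 'c' as idx 1
Step 2: w='' (idx 0), next='b' -> output (0, 'b'), add 'b' as idx 2
Step 3: w='c' (idx 1), next='b' -> output (1, 'b'), add 'cb' as idx 3
Step 4: w='b' (idx 2), next='b' -> output (2, 'b'), add 'bb' as idx 4
Step 5: w='c' (idx 1), next='c' -> output (1, 'c'), add 'cc' as idx 5
Step 6: w='c' (idx 1), end of input -> output (1, '')


Encoded: [(0, 'c'), (0, 'b'), (1, 'b'), (2, 'b'), (1, 'c'), (1, '')]


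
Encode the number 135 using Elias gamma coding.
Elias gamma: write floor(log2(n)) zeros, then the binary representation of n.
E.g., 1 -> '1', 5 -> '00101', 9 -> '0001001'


num_bits = floor(log2(135)) + 1 = 8
leading_zeros = num_bits - 1 = 7
binary(135) = 10000111

Elias gamma(135) = '0000000' + '10000111' = 000000010000111 (15 bits)


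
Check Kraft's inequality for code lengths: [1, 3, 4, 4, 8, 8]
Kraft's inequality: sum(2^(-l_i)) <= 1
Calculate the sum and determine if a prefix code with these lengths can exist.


Sum = 2^(-1) + 2^(-3) + 2^(-4) + 2^(-4) + 2^(-8) + 2^(-8)
    = 0.5 + 0.125 + 0.0625 + 0.0625 + 0.00390625 + 0.00390625
    = 194/256 = 0.7578125
Since 0.7578125 <= 1, Kraft's inequality IS satisfied.
A prefix code with these lengths CAN exist.

Kraft sum = 0.7578125. Satisfied.


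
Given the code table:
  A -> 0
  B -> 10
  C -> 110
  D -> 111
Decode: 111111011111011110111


Decoding:
111 -> D
111 -> D
0 -> A
111 -> D
110 -> C
111 -> D
10 -> B
111 -> D


Result: DDADCDBD


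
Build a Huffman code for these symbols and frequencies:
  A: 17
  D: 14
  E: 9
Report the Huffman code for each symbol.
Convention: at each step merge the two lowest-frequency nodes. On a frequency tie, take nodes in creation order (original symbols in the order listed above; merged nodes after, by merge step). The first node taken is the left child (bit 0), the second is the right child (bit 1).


Huffman tree construction:
Step 1: Merge E(9) + D(14) = 23
Step 2: Merge A(17) + (E+D)(23) = 40
Read each symbol's code off the tree from the root (left child = 0, right child = 1).

Codes:
  A: 0 (length 1)
  D: 11 (length 2)
  E: 10 (length 2)
Average code length: 63/40 = 1.5750 bits/symbol


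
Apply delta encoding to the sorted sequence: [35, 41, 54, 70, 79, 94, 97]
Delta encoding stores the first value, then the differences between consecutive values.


First value: 35
Deltas:
  41 - 35 = 6
  54 - 41 = 13
  70 - 54 = 16
  79 - 70 = 9
  94 - 79 = 15
  97 - 94 = 3


Delta encoded: [35, 6, 13, 16, 9, 15, 3]


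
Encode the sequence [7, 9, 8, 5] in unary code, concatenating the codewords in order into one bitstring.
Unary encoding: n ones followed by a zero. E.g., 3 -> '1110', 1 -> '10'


Encode each number as n ones followed by a terminating 0:
  7 -> 11111110 (8 bits)
  9 -> 1111111110 (10 bits)
  8 -> 111111110 (9 bits)
  5 -> 111110 (6 bits)
Total length = 8 + 10 + 9 + 6 = 33 bits.

Unary([7, 9, 8, 5]) = 111111101111111110111111110111110 (33 bits)


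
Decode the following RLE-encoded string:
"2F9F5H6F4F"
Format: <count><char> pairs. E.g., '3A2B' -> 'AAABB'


Expanding each <count><char> pair:
  2F -> 'FF'
  9F -> 'FFFFFFFFF'
  5H -> 'HHHHH'
  6F -> 'FFFFFF'
  4F -> 'FFFF'

Decoded = FFFFFFFFFFFHHHHHFFFFFFFFFF


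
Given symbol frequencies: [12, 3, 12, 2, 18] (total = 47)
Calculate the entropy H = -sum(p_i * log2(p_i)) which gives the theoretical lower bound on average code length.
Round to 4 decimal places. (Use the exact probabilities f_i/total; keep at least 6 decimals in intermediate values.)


Per-symbol terms -p_i * log2(p_i) with p_i = f_i/47:
  p = 12/47 = 0.255319: log2(p) = -1.969626, -p*log2(p) = 0.502883
  p = 3/47 = 0.063830: log2(p) = -3.969626, -p*log2(p) = 0.253380
  p = 12/47 = 0.255319: log2(p) = -1.969626, -p*log2(p) = 0.502883
  p = 2/47 = 0.042553: log2(p) = -4.554589, -p*log2(p) = 0.193812
  p = 18/47 = 0.382979: log2(p) = -1.384664, -p*log2(p) = 0.530297
H = 0.502883 + 0.253380 + 0.502883 + 0.193812 + 0.530297 = 1.983255

H = 1.9833 bits/symbol


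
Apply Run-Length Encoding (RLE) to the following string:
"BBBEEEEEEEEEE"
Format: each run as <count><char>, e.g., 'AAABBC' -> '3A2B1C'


Scanning runs left to right:
  i=0: run of 'B' x 3 -> '3B'
  i=3: run of 'E' x 10 -> '10E'

RLE = 3B10E


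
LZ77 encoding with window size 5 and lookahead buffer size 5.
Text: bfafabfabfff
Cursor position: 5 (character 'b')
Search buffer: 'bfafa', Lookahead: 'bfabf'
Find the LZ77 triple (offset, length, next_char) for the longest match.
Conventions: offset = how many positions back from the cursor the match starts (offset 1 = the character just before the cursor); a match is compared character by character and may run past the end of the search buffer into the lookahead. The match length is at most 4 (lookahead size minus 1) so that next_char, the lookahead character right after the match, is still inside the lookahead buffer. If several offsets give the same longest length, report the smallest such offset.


Try each offset into the search buffer:
  offset=1 (pos 4, char 'a'): match length 0
  offset=2 (pos 3, char 'f'): match length 0
  offset=3 (pos 2, char 'a'): match length 0
  offset=4 (pos 1, char 'f'): match length 0
  offset=5 (pos 0, char 'b'): match length 3
Longest match has length 3 at offset 5.
next_char = character at position 5 + 3 = 8 -> 'b'

Best match: offset=5, length=3 (matching 'bfa' starting at position 0)
LZ77 triple: (5, 3, 'b')


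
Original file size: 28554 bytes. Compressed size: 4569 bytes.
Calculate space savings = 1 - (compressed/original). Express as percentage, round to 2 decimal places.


ratio = compressed/original = 4569/28554 = 0.160013
savings = 1 - ratio = 1 - 0.160013 = 0.839987
as a percentage: 0.839987 * 100 = 84.0%

Space savings = 1 - 4569/28554 = 84.0%


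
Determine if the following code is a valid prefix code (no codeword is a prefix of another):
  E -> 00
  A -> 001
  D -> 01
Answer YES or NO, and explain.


Checking each pair (does one codeword prefix another?):
  E='00' vs A='001': prefix -- VIOLATION

NO -- this is NOT a valid prefix code. E (00) is a prefix of A (001).


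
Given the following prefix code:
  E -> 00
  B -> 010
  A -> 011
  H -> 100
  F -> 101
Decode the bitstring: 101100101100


Decoding step by step:
Bits 101 -> F
Bits 100 -> H
Bits 101 -> F
Bits 100 -> H


Decoded message: FHFH


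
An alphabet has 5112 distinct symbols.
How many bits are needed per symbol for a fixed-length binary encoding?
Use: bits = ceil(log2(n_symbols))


log2(5112) = 12.3197
Bracket: 2^12 = 4096 < 5112 <= 2^13 = 8192
So ceil(log2(5112)) = 13

bits = ceil(log2(5112)) = ceil(12.3197) = 13 bits


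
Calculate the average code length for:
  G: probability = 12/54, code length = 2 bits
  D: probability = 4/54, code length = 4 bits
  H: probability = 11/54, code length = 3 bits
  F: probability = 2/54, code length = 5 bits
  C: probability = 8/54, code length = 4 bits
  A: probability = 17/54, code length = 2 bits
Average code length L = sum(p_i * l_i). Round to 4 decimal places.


Weighted contributions p_i * l_i:
  G: (12/54) * 2 = 24/54
  D: (4/54) * 4 = 16/54
  H: (11/54) * 3 = 33/54
  F: (2/54) * 5 = 10/54
  C: (8/54) * 4 = 32/54
  A: (17/54) * 2 = 34/54
Sum = (24 + 16 + 33 + 10 + 32 + 34)/54 = 149/54

L = 149/54 = 2.7593 bits/symbol


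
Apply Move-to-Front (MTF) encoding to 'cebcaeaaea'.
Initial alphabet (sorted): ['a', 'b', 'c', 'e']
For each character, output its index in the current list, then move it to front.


MTF encoding:
'c': index 2 in ['a', 'b', 'c', 'e'] -> ['c', 'a', 'b', 'e']
'e': index 3 in ['c', 'a', 'b', 'e'] -> ['e', 'c', 'a', 'b']
'b': index 3 in ['e', 'c', 'a', 'b'] -> ['b', 'e', 'c', 'a']
'c': index 2 in ['b', 'e', 'c', 'a'] -> ['c', 'b', 'e', 'a']
'a': index 3 in ['c', 'b', 'e', 'a'] -> ['a', 'c', 'b', 'e']
'e': index 3 in ['a', 'c', 'b', 'e'] -> ['e', 'a', 'c', 'b']
'a': index 1 in ['e', 'a', 'c', 'b'] -> ['a', 'e', 'c', 'b']
'a': index 0 in ['a', 'e', 'c', 'b'] -> ['a', 'e', 'c', 'b']
'e': index 1 in ['a', 'e', 'c', 'b'] -> ['e', 'a', 'c', 'b']
'a': index 1 in ['e', 'a', 'c', 'b'] -> ['a', 'e', 'c', 'b']


Output: [2, 3, 3, 2, 3, 3, 1, 0, 1, 1]


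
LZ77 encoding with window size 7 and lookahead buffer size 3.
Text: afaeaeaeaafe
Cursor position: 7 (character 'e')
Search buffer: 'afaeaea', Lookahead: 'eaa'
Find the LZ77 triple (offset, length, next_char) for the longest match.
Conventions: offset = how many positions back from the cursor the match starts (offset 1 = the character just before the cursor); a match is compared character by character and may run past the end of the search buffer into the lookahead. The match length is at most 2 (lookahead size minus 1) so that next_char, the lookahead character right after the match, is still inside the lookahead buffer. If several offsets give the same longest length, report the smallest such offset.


Try each offset into the search buffer:
  offset=1 (pos 6, char 'a'): match length 0
  offset=2 (pos 5, char 'e'): match length 2
  offset=3 (pos 4, char 'a'): match length 0
  offset=4 (pos 3, char 'e'): match length 2
  offset=5 (pos 2, char 'a'): match length 0
  offset=6 (pos 1, char 'f'): match length 0
  offset=7 (pos 0, char 'a'): match length 0
Longest match has length 2, found at offsets 2, 4; take the smallest, offset 2.
next_char = character at position 7 + 2 = 9 -> 'a'

Best match: offset=2, length=2 (matching 'ea' starting at position 5)
LZ77 triple: (2, 2, 'a')


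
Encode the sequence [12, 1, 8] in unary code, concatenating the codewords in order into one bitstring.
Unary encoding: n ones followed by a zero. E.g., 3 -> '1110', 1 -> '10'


Encode each number as n ones followed by a terminating 0:
  12 -> 1111111111110 (13 bits)
  1 -> 10 (2 bits)
  8 -> 111111110 (9 bits)
Total length = 13 + 2 + 9 = 24 bits.

Unary([12, 1, 8]) = 111111111111010111111110 (24 bits)


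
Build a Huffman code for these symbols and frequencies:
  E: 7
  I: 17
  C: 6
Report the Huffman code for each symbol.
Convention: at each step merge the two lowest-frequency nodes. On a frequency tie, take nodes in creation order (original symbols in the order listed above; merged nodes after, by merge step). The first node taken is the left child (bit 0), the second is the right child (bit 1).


Huffman tree construction:
Step 1: Merge C(6) + E(7) = 13
Step 2: Merge (C+E)(13) + I(17) = 30
Read each symbol's code off the tree from the root (left child = 0, right child = 1).

Codes:
  E: 01 (length 2)
  I: 1 (length 1)
  C: 00 (length 2)
Average code length: 43/30 = 1.4333 bits/symbol


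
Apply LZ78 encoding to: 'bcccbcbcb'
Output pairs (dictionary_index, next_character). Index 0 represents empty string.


LZ78 encoding steps:
Dictionary: {0: ''}
Step 1: w='' (idx 0), next='b' -> output (0, 'b'), add 'b' as idx 1
Step 2: w='' (idx 0), next='c' -> output (0, 'c'), add 'c' as idx 2
Step 3: w='c' (idx 2), next='c' -> output (2, 'c'), add 'cc' as idx 3
Step 4: w='b' (idx 1), next='c' -> output (1, 'c'), add 'bc' as idx 4
Step 5: w='bc' (idx 4), next='b' -> output (4, 'b'), add 'bcb' as idx 5


Encoded: [(0, 'b'), (0, 'c'), (2, 'c'), (1, 'c'), (4, 'b')]


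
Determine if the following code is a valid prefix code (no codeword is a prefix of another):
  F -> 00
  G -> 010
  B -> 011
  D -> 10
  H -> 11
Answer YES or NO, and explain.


Checking each pair (does one codeword prefix another?):
  F='00' vs G='010': no prefix
  F='00' vs B='011': no prefix
  F='00' vs D='10': no prefix
  F='00' vs H='11': no prefix
  G='010' vs F='00': no prefix
  G='010' vs B='011': no prefix
  G='010' vs D='10': no prefix
  G='010' vs H='11': no prefix
  B='011' vs F='00': no prefix
  B='011' vs G='010': no prefix
  B='011' vs D='10': no prefix
  B='011' vs H='11': no prefix
  D='10' vs F='00': no prefix
  D='10' vs G='010': no prefix
  D='10' vs B='011': no prefix
  D='10' vs H='11': no prefix
  H='11' vs F='00': no prefix
  H='11' vs G='010': no prefix
  H='11' vs B='011': no prefix
  H='11' vs D='10': no prefix
No violation found over all pairs.

YES -- this is a valid prefix code. No codeword is a prefix of any other codeword.


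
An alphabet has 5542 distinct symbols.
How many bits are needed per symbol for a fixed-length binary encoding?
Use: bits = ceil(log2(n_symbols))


log2(5542) = 12.4362
Bracket: 2^12 = 4096 < 5542 <= 2^13 = 8192
So ceil(log2(5542)) = 13

bits = ceil(log2(5542)) = ceil(12.4362) = 13 bits


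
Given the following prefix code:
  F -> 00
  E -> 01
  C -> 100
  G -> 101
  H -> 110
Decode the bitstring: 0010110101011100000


Decoding step by step:
Bits 00 -> F
Bits 101 -> G
Bits 101 -> G
Bits 01 -> E
Bits 01 -> E
Bits 110 -> H
Bits 00 -> F
Bits 00 -> F


Decoded message: FGGEEHFF


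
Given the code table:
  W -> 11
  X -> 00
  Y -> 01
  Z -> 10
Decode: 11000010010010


Decoding:
11 -> W
00 -> X
00 -> X
10 -> Z
01 -> Y
00 -> X
10 -> Z


Result: WXXZYXZ


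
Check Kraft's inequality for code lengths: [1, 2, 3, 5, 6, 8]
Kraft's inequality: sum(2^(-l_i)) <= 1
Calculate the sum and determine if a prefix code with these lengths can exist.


Sum = 2^(-1) + 2^(-2) + 2^(-3) + 2^(-5) + 2^(-6) + 2^(-8)
    = 0.5 + 0.25 + 0.125 + 0.03125 + 0.015625 + 0.00390625
    = 237/256 = 0.92578125
Since 0.92578125 <= 1, Kraft's inequality IS satisfied.
A prefix code with these lengths CAN exist.

Kraft sum = 0.92578125. Satisfied.


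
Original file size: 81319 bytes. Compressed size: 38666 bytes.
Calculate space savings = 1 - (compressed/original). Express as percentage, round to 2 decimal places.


ratio = compressed/original = 38666/81319 = 0.475485
savings = 1 - ratio = 1 - 0.475485 = 0.524515
as a percentage: 0.524515 * 100 = 52.45%

Space savings = 1 - 38666/81319 = 52.45%


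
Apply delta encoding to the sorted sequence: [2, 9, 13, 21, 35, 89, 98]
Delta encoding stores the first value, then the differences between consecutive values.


First value: 2
Deltas:
  9 - 2 = 7
  13 - 9 = 4
  21 - 13 = 8
  35 - 21 = 14
  89 - 35 = 54
  98 - 89 = 9


Delta encoded: [2, 7, 4, 8, 14, 54, 9]


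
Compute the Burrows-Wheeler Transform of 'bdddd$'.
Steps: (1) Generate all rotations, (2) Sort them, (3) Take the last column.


Rotations (sorted):
  0: $bdddd -> last char: d
  1: bdddd$ -> last char: $
  2: d$bddd -> last char: d
  3: dd$bdd -> last char: d
  4: ddd$bd -> last char: d
  5: dddd$b -> last char: b


BWT = d$dddb


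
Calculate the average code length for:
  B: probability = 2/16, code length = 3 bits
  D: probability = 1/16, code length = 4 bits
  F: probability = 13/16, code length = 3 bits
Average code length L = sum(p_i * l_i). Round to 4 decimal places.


Weighted contributions p_i * l_i:
  B: (2/16) * 3 = 6/16
  D: (1/16) * 4 = 4/16
  F: (13/16) * 3 = 39/16
Sum = (6 + 4 + 39)/16 = 49/16

L = 49/16 = 3.0625 bits/symbol


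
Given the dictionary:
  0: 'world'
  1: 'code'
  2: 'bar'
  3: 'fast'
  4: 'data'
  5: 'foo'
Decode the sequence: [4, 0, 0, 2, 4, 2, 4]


Look up each index in the dictionary:
  4 -> 'data'
  0 -> 'world'
  0 -> 'world'
  2 -> 'bar'
  4 -> 'data'
  2 -> 'bar'
  4 -> 'data'

Decoded: "data world world bar data bar data"


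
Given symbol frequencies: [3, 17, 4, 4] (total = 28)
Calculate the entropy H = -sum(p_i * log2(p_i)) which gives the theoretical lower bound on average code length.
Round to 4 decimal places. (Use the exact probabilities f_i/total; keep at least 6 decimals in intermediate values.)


Per-symbol terms -p_i * log2(p_i) with p_i = f_i/28:
  p = 3/28 = 0.107143: log2(p) = -3.222392, -p*log2(p) = 0.345256
  p = 17/28 = 0.607143: log2(p) = -0.719892, -p*log2(p) = 0.437077
  p = 4/28 = 0.142857: log2(p) = -2.807355, -p*log2(p) = 0.401051
  p = 4/28 = 0.142857: log2(p) = -2.807355, -p*log2(p) = 0.401051
H = 0.345256 + 0.437077 + 0.401051 + 0.401051 = 1.584435

H = 1.5844 bits/symbol


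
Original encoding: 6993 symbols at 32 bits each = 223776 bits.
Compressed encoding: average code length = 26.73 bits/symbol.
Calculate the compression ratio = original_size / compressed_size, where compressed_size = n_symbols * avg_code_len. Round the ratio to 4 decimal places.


original_size = n_symbols * orig_bits = 6993 * 32 = 223776 bits
compressed_size = n_symbols * avg_code_len = 6993 * 26.73 = 186922.89 bits
ratio = original_size / compressed_size = 223776 / 186922.89 = 1.1972

Compression ratio = 1.1972


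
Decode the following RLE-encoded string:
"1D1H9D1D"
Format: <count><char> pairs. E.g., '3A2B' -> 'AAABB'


Expanding each <count><char> pair:
  1D -> 'D'
  1H -> 'H'
  9D -> 'DDDDDDDDD'
  1D -> 'D'

Decoded = DHDDDDDDDDDD


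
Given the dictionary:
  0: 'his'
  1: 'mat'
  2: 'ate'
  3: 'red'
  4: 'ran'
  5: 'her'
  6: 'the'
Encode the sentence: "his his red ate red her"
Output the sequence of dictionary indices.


Look up each word in the dictionary:
  'his' -> 0
  'his' -> 0
  'red' -> 3
  'ate' -> 2
  'red' -> 3
  'her' -> 5

Encoded: [0, 0, 3, 2, 3, 5]


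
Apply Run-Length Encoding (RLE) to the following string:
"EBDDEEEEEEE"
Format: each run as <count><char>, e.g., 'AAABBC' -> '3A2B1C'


Scanning runs left to right:
  i=0: run of 'E' x 1 -> '1E'
  i=1: run of 'B' x 1 -> '1B'
  i=2: run of 'D' x 2 -> '2D'
  i=4: run of 'E' x 7 -> '7E'

RLE = 1E1B2D7E


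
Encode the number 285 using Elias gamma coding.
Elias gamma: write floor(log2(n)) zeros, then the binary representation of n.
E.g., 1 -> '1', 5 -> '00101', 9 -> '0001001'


num_bits = floor(log2(285)) + 1 = 9
leading_zeros = num_bits - 1 = 8
binary(285) = 100011101

Elias gamma(285) = '00000000' + '100011101' = 00000000100011101 (17 bits)


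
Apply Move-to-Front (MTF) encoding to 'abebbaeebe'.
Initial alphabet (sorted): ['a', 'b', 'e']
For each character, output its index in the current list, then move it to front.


MTF encoding:
'a': index 0 in ['a', 'b', 'e'] -> ['a', 'b', 'e']
'b': index 1 in ['a', 'b', 'e'] -> ['b', 'a', 'e']
'e': index 2 in ['b', 'a', 'e'] -> ['e', 'b', 'a']
'b': index 1 in ['e', 'b', 'a'] -> ['b', 'e', 'a']
'b': index 0 in ['b', 'e', 'a'] -> ['b', 'e', 'a']
'a': index 2 in ['b', 'e', 'a'] -> ['a', 'b', 'e']
'e': index 2 in ['a', 'b', 'e'] -> ['e', 'a', 'b']
'e': index 0 in ['e', 'a', 'b'] -> ['e', 'a', 'b']
'b': index 2 in ['e', 'a', 'b'] -> ['b', 'e', 'a']
'e': index 1 in ['b', 'e', 'a'] -> ['e', 'b', 'a']


Output: [0, 1, 2, 1, 0, 2, 2, 0, 2, 1]


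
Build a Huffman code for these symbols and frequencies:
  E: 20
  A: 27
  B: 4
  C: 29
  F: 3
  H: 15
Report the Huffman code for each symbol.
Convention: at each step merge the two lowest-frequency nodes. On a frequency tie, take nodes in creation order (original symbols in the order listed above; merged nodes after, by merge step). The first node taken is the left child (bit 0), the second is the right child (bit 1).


Huffman tree construction:
Step 1: Merge F(3) + B(4) = 7
Step 2: Merge (F+B)(7) + H(15) = 22
Step 3: Merge E(20) + ((F+B)+H)(22) = 42
Step 4: Merge A(27) + C(29) = 56
Step 5: Merge (E+((F+B)+H))(42) + (A+C)(56) = 98
Read each symbol's code off the tree from the root (left child = 0, right child = 1).

Codes:
  E: 00 (length 2)
  A: 10 (length 2)
  B: 0101 (length 4)
  C: 11 (length 2)
  F: 0100 (length 4)
  H: 011 (length 3)
Average code length: 225/98 = 2.2959 bits/symbol


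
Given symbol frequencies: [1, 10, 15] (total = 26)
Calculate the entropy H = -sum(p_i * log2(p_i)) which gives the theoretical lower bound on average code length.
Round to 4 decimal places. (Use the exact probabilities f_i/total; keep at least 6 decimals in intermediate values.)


Per-symbol terms -p_i * log2(p_i) with p_i = f_i/26:
  p = 1/26 = 0.038462: log2(p) = -4.700440, -p*log2(p) = 0.180786
  p = 10/26 = 0.384615: log2(p) = -1.378512, -p*log2(p) = 0.530197
  p = 15/26 = 0.576923: log2(p) = -0.793549, -p*log2(p) = 0.457817
H = 0.180786 + 0.530197 + 0.457817 = 1.168800

H = 1.1688 bits/symbol


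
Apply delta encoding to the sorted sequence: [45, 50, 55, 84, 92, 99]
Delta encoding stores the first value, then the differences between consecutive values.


First value: 45
Deltas:
  50 - 45 = 5
  55 - 50 = 5
  84 - 55 = 29
  92 - 84 = 8
  99 - 92 = 7


Delta encoded: [45, 5, 5, 29, 8, 7]


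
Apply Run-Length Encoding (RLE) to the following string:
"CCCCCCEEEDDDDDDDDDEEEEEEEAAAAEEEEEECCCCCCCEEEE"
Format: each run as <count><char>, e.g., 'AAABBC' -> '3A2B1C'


Scanning runs left to right:
  i=0: run of 'C' x 6 -> '6C'
  i=6: run of 'E' x 3 -> '3E'
  i=9: run of 'D' x 9 -> '9D'
  i=18: run of 'E' x 7 -> '7E'
  i=25: run of 'A' x 4 -> '4A'
  i=29: run of 'E' x 6 -> '6E'
  i=35: run of 'C' x 7 -> '7C'
  i=42: run of 'E' x 4 -> '4E'

RLE = 6C3E9D7E4A6E7C4E


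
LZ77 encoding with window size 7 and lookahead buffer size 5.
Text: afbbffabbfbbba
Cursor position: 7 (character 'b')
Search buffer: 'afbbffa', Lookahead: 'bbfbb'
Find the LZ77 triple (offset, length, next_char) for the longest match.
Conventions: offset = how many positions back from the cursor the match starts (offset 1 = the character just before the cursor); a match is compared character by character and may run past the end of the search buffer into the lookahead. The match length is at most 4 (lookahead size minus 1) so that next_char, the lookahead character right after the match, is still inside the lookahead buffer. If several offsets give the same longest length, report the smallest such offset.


Try each offset into the search buffer:
  offset=1 (pos 6, char 'a'): match length 0
  offset=2 (pos 5, char 'f'): match length 0
  offset=3 (pos 4, char 'f'): match length 0
  offset=4 (pos 3, char 'b'): match length 1
  offset=5 (pos 2, char 'b'): match length 3
  offset=6 (pos 1, char 'f'): match length 0
  offset=7 (pos 0, char 'a'): match length 0
Longest match has length 3 at offset 5.
next_char = character at position 7 + 3 = 10 -> 'b'

Best match: offset=5, length=3 (matching 'bbf' starting at position 2)
LZ77 triple: (5, 3, 'b')


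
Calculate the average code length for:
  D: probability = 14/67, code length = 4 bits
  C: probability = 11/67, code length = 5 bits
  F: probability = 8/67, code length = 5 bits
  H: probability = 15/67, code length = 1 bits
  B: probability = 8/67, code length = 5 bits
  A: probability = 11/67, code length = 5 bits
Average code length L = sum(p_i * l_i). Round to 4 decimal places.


Weighted contributions p_i * l_i:
  D: (14/67) * 4 = 56/67
  C: (11/67) * 5 = 55/67
  F: (8/67) * 5 = 40/67
  H: (15/67) * 1 = 15/67
  B: (8/67) * 5 = 40/67
  A: (11/67) * 5 = 55/67
Sum = (56 + 55 + 40 + 15 + 40 + 55)/67 = 261/67

L = 261/67 = 3.8955 bits/symbol


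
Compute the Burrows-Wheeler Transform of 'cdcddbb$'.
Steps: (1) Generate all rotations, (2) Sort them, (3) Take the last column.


Rotations (sorted):
  0: $cdcddbb -> last char: b
  1: b$cdcddb -> last char: b
  2: bb$cdcdd -> last char: d
  3: cdcddbb$ -> last char: $
  4: cddbb$cd -> last char: d
  5: dbb$cdcd -> last char: d
  6: dcddbb$c -> last char: c
  7: ddbb$cdc -> last char: c


BWT = bbd$ddcc


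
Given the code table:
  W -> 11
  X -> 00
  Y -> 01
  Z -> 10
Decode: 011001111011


Decoding:
01 -> Y
10 -> Z
01 -> Y
11 -> W
10 -> Z
11 -> W


Result: YZYWZW


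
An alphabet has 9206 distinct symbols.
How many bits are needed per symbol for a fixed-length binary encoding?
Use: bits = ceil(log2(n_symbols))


log2(9206) = 13.1684
Bracket: 2^13 = 8192 < 9206 <= 2^14 = 16384
So ceil(log2(9206)) = 14

bits = ceil(log2(9206)) = ceil(13.1684) = 14 bits


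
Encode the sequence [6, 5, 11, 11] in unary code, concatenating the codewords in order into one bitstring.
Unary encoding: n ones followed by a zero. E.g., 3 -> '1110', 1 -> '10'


Encode each number as n ones followed by a terminating 0:
  6 -> 1111110 (7 bits)
  5 -> 111110 (6 bits)
  11 -> 111111111110 (12 bits)
  11 -> 111111111110 (12 bits)
Total length = 7 + 6 + 12 + 12 = 37 bits.

Unary([6, 5, 11, 11]) = 1111110111110111111111110111111111110 (37 bits)


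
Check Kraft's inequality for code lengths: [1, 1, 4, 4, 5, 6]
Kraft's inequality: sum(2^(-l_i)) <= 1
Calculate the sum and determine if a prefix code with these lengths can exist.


Sum = 2^(-1) + 2^(-1) + 2^(-4) + 2^(-4) + 2^(-5) + 2^(-6)
    = 0.5 + 0.5 + 0.0625 + 0.0625 + 0.03125 + 0.015625
    = 75/64 = 1.171875
Since 1.171875 > 1, Kraft's inequality is NOT satisfied.
A prefix code with these lengths CANNOT exist.

Kraft sum = 1.171875. Not satisfied.


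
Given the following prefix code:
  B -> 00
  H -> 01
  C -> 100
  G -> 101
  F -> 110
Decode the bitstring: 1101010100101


Decoding step by step:
Bits 110 -> F
Bits 101 -> G
Bits 01 -> H
Bits 00 -> B
Bits 101 -> G


Decoded message: FGHBG


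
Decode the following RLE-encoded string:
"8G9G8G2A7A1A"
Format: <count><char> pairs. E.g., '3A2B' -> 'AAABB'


Expanding each <count><char> pair:
  8G -> 'GGGGGGGG'
  9G -> 'GGGGGGGGG'
  8G -> 'GGGGGGGG'
  2A -> 'AA'
  7A -> 'AAAAAAA'
  1A -> 'A'

Decoded = GGGGGGGGGGGGGGGGGGGGGGGGGAAAAAAAAAA


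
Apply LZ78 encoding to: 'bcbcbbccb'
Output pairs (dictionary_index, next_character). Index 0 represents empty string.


LZ78 encoding steps:
Dictionary: {0: ''}
Step 1: w='' (idx 0), next='b' -> output (0, 'b'), add 'b' as idx 1
Step 2: w='' (idx 0), next='c' -> output (0, 'c'), add 'c' as idx 2
Step 3: w='b' (idx 1), next='c' -> output (1, 'c'), add 'bc' as idx 3
Step 4: w='b' (idx 1), next='b' -> output (1, 'b'), add 'bb' as idx 4
Step 5: w='c' (idx 2), next='c' -> output (2, 'c'), add 'cc' as idx 5
Step 6: w='b' (idx 1), end of input -> output (1, '')


Encoded: [(0, 'b'), (0, 'c'), (1, 'c'), (1, 'b'), (2, 'c'), (1, '')]


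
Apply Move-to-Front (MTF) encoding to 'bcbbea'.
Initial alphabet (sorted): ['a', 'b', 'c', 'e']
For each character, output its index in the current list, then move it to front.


MTF encoding:
'b': index 1 in ['a', 'b', 'c', 'e'] -> ['b', 'a', 'c', 'e']
'c': index 2 in ['b', 'a', 'c', 'e'] -> ['c', 'b', 'a', 'e']
'b': index 1 in ['c', 'b', 'a', 'e'] -> ['b', 'c', 'a', 'e']
'b': index 0 in ['b', 'c', 'a', 'e'] -> ['b', 'c', 'a', 'e']
'e': index 3 in ['b', 'c', 'a', 'e'] -> ['e', 'b', 'c', 'a']
'a': index 3 in ['e', 'b', 'c', 'a'] -> ['a', 'e', 'b', 'c']


Output: [1, 2, 1, 0, 3, 3]


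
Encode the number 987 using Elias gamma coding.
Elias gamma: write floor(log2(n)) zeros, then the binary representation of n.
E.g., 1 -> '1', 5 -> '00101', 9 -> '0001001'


num_bits = floor(log2(987)) + 1 = 10
leading_zeros = num_bits - 1 = 9
binary(987) = 1111011011

Elias gamma(987) = '000000000' + '1111011011' = 0000000001111011011 (19 bits)


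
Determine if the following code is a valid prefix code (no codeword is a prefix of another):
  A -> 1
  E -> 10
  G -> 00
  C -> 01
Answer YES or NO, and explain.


Checking each pair (does one codeword prefix another?):
  A='1' vs E='10': prefix -- VIOLATION

NO -- this is NOT a valid prefix code. A (1) is a prefix of E (10).


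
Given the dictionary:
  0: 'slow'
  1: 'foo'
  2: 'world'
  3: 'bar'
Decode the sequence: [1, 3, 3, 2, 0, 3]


Look up each index in the dictionary:
  1 -> 'foo'
  3 -> 'bar'
  3 -> 'bar'
  2 -> 'world'
  0 -> 'slow'
  3 -> 'bar'

Decoded: "foo bar bar world slow bar"


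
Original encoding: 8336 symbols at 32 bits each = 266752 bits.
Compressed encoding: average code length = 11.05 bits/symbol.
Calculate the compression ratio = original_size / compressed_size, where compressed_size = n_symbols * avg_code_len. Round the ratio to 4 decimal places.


original_size = n_symbols * orig_bits = 8336 * 32 = 266752 bits
compressed_size = n_symbols * avg_code_len = 8336 * 11.05 = 92112.8 bits
ratio = original_size / compressed_size = 266752 / 92112.8 = 2.8959

Compression ratio = 2.8959


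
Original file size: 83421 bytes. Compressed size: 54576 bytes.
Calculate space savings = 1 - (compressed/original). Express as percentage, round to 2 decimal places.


ratio = compressed/original = 54576/83421 = 0.654224
savings = 1 - ratio = 1 - 0.654224 = 0.345776
as a percentage: 0.345776 * 100 = 34.58%

Space savings = 1 - 54576/83421 = 34.58%


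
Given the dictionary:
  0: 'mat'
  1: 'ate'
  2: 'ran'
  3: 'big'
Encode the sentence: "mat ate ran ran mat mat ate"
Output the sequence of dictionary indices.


Look up each word in the dictionary:
  'mat' -> 0
  'ate' -> 1
  'ran' -> 2
  'ran' -> 2
  'mat' -> 0
  'mat' -> 0
  'ate' -> 1

Encoded: [0, 1, 2, 2, 0, 0, 1]


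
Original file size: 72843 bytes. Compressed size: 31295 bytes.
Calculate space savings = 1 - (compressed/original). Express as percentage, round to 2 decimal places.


ratio = compressed/original = 31295/72843 = 0.429623
savings = 1 - ratio = 1 - 0.429623 = 0.570377
as a percentage: 0.570377 * 100 = 57.04%

Space savings = 1 - 31295/72843 = 57.04%


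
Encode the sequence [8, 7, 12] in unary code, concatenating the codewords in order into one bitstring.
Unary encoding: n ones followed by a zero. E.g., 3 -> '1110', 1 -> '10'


Encode each number as n ones followed by a terminating 0:
  8 -> 111111110 (9 bits)
  7 -> 11111110 (8 bits)
  12 -> 1111111111110 (13 bits)
Total length = 9 + 8 + 13 = 30 bits.

Unary([8, 7, 12]) = 111111110111111101111111111110 (30 bits)
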